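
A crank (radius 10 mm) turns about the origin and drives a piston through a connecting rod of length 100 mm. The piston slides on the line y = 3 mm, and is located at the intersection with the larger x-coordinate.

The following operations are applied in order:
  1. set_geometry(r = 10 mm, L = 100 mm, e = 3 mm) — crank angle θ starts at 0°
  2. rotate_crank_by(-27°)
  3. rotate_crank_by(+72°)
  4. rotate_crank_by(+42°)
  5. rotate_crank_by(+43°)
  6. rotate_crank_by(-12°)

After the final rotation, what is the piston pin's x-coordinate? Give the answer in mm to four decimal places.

set_geometry: r = 10 mm, L = 100 mm, e = 3 mm; θ ← 0°
rotate_crank_by(-27°): θ ← 0° -27° = -27°
rotate_crank_by(+72°): θ ← -27° +72° = 45°
rotate_crank_by(+42°): θ ← 45° +42° = 87°
rotate_crank_by(+43°): θ ← 87° +43° = 130°
rotate_crank_by(-12°): θ ← 130° -12° = 118°
crank pin P = (r cos θ, r sin θ) = (-4.694716, 8.829476)
h = r sin θ − e = 8.829476 − 3 = 5.829476
x = r cos θ + √(L² − h²) = -4.694716 + √(10000.0 − 33.9828) = -4.694716 + 99.829941 = 95.135226

95.1352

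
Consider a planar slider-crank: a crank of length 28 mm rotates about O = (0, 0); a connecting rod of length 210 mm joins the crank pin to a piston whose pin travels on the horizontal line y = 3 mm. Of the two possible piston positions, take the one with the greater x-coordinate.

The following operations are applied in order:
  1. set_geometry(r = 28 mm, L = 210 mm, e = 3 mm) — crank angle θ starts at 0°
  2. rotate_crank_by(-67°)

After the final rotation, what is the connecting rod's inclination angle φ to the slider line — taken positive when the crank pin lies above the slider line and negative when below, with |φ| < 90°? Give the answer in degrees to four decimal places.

-7.8754

set_geometry: r = 28 mm, L = 210 mm, e = 3 mm; θ ← 0°
rotate_crank_by(-67°): θ ← 0° -67° = -67°
crank pin P = (r cos θ, r sin θ) = (10.940472, -25.774136)
h = r sin θ − e = -25.774136 − 3 = -28.774136
sin φ = h / L = -28.774136 / 210 = -0.13701969
φ = arcsin(-0.13701969) = -7.875425°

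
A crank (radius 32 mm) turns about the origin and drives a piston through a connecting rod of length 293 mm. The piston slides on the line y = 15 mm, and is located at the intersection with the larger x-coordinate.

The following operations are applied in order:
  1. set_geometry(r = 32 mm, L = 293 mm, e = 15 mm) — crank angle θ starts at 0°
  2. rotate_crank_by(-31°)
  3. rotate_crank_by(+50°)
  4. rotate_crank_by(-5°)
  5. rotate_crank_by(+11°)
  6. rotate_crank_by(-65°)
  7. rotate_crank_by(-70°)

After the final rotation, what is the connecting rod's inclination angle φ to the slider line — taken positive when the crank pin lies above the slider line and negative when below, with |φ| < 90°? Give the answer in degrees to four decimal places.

set_geometry: r = 32 mm, L = 293 mm, e = 15 mm; θ ← 0°
rotate_crank_by(-31°): θ ← 0° -31° = -31°
rotate_crank_by(+50°): θ ← -31° +50° = 19°
rotate_crank_by(-5°): θ ← 19° -5° = 14°
rotate_crank_by(+11°): θ ← 14° +11° = 25°
rotate_crank_by(-65°): θ ← 25° -65° = -40°
rotate_crank_by(-70°): θ ← -40° -70° = -110°
crank pin P = (r cos θ, r sin θ) = (-10.944645, -30.070164)
h = r sin θ − e = -30.070164 − 15 = -45.070164
sin φ = h / L = -45.070164 / 293 = -0.15382308
φ = arcsin(-0.15382308) = -8.848545°

-8.8485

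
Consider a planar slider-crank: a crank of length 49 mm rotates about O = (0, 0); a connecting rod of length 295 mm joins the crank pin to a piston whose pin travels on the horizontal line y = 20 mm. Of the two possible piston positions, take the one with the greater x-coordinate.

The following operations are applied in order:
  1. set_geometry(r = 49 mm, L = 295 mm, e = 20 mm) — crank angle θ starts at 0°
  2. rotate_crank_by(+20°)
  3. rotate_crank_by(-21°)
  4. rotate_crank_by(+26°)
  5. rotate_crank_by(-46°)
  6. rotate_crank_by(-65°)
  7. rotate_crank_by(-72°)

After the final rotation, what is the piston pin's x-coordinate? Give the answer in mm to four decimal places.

set_geometry: r = 49 mm, L = 295 mm, e = 20 mm; θ ← 0°
rotate_crank_by(+20°): θ ← 0° +20° = 20°
rotate_crank_by(-21°): θ ← 20° -21° = -1°
rotate_crank_by(+26°): θ ← -1° +26° = 25°
rotate_crank_by(-46°): θ ← 25° -46° = -21°
rotate_crank_by(-65°): θ ← -21° -65° = -86°
rotate_crank_by(-72°): θ ← -86° -72° = -158°
crank pin P = (r cos θ, r sin θ) = (-45.432009, -18.355723)
h = r sin θ − e = -18.355723 − 20 = -38.355723
x = r cos θ + √(L² − h²) = -45.432009 + √(87025.0 − 1471.1615) = -45.432009 + 292.495878 = 247.063869

247.0639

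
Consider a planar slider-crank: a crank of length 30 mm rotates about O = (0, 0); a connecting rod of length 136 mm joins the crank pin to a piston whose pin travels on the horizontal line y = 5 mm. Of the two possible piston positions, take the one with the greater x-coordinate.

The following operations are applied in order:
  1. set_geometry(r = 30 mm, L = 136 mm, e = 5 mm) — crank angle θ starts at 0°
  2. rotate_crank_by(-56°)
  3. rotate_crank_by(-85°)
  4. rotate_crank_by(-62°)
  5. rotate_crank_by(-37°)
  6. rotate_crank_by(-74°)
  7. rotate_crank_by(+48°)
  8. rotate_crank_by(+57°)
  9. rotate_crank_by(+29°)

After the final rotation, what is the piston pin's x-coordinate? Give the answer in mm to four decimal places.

set_geometry: r = 30 mm, L = 136 mm, e = 5 mm; θ ← 0°
rotate_crank_by(-56°): θ ← 0° -56° = -56°
rotate_crank_by(-85°): θ ← -56° -85° = -141°
rotate_crank_by(-62°): θ ← -141° -62° = -203°
rotate_crank_by(-37°): θ ← -203° -37° = -240°
rotate_crank_by(-74°): θ ← -240° -74° = -314°
rotate_crank_by(+48°): θ ← -314° +48° = -266°
rotate_crank_by(+57°): θ ← -266° +57° = -209°
rotate_crank_by(+29°): θ ← -209° +29° = -180°
crank pin P = (r cos θ, r sin θ) = (-30.000000, -0.000000)
h = r sin θ − e = -0.000000 − 5 = -5.000000
x = r cos θ + √(L² − h²) = -30.000000 + √(18496.0 − 25.0000) = -30.000000 + 135.908057 = 105.908057

105.9081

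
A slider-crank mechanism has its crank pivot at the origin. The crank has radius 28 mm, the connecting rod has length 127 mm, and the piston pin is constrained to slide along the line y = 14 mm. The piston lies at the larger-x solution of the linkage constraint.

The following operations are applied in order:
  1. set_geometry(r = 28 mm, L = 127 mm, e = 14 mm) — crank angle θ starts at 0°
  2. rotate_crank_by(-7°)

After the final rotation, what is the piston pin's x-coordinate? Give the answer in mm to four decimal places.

153.5920

set_geometry: r = 28 mm, L = 127 mm, e = 14 mm; θ ← 0°
rotate_crank_by(-7°): θ ← 0° -7° = -7°
crank pin P = (r cos θ, r sin θ) = (27.791292, -3.412342)
h = r sin θ − e = -3.412342 − 14 = -17.412342
x = r cos θ + √(L² − h²) = 27.791292 + √(16129.0 − 303.1896) = 27.791292 + 125.800677 = 153.591969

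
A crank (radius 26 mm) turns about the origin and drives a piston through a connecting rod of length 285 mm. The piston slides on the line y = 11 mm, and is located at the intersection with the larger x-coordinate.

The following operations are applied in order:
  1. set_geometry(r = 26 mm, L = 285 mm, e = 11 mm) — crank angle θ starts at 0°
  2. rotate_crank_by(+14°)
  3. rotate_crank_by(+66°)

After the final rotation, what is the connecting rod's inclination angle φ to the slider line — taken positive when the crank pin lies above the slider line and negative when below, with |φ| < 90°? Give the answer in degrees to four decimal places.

set_geometry: r = 26 mm, L = 285 mm, e = 11 mm; θ ← 0°
rotate_crank_by(+14°): θ ← 0° +14° = 14°
rotate_crank_by(+66°): θ ← 14° +66° = 80°
crank pin P = (r cos θ, r sin θ) = (4.514853, 25.605002)
h = r sin θ − e = 25.605002 − 11 = 14.605002
sin φ = h / L = 14.605002 / 285 = 0.05124562
φ = arcsin(0.05124562) = 2.937444°

2.9374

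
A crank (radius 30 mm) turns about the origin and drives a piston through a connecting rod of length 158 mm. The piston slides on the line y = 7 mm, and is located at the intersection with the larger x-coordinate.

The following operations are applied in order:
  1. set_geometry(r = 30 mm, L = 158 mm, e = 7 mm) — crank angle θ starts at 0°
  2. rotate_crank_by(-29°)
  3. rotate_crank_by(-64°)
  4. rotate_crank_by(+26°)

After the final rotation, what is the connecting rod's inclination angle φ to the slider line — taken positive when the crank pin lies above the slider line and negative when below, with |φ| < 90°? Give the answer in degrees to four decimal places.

set_geometry: r = 30 mm, L = 158 mm, e = 7 mm; θ ← 0°
rotate_crank_by(-29°): θ ← 0° -29° = -29°
rotate_crank_by(-64°): θ ← -29° -64° = -93°
rotate_crank_by(+26°): θ ← -93° +26° = -67°
crank pin P = (r cos θ, r sin θ) = (11.721934, -27.615146)
h = r sin θ − e = -27.615146 − 7 = -34.615146
sin φ = h / L = -34.615146 / 158 = -0.21908320
φ = arcsin(-0.21908320) = -12.655191°

-12.6552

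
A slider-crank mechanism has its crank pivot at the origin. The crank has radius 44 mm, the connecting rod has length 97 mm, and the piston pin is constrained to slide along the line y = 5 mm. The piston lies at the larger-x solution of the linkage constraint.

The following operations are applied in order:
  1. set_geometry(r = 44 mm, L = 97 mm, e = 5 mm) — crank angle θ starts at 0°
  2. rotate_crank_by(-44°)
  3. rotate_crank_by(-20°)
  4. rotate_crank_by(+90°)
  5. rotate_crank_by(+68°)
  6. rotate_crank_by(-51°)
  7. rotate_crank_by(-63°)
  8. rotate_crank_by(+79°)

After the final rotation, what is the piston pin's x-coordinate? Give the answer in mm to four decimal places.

113.9782

set_geometry: r = 44 mm, L = 97 mm, e = 5 mm; θ ← 0°
rotate_crank_by(-44°): θ ← 0° -44° = -44°
rotate_crank_by(-20°): θ ← -44° -20° = -64°
rotate_crank_by(+90°): θ ← -64° +90° = 26°
rotate_crank_by(+68°): θ ← 26° +68° = 94°
rotate_crank_by(-51°): θ ← 94° -51° = 43°
rotate_crank_by(-63°): θ ← 43° -63° = -20°
rotate_crank_by(+79°): θ ← -20° +79° = 59°
crank pin P = (r cos θ, r sin θ) = (22.661675, 37.715361)
h = r sin θ − e = 37.715361 − 5 = 32.715361
x = r cos θ + √(L² − h²) = 22.661675 + √(9409.0 − 1070.2949) = 22.661675 + 91.316511 = 113.978186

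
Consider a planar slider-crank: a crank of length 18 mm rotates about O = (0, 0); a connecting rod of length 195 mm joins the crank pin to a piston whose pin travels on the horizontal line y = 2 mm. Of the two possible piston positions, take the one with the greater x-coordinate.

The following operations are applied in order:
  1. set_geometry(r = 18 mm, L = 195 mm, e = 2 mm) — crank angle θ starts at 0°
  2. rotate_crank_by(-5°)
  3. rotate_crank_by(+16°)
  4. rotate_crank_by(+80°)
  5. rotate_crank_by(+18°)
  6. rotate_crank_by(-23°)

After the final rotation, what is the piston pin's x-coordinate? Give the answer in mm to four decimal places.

195.6017

set_geometry: r = 18 mm, L = 195 mm, e = 2 mm; θ ← 0°
rotate_crank_by(-5°): θ ← 0° -5° = -5°
rotate_crank_by(+16°): θ ← -5° +16° = 11°
rotate_crank_by(+80°): θ ← 11° +80° = 91°
rotate_crank_by(+18°): θ ← 91° +18° = 109°
rotate_crank_by(-23°): θ ← 109° -23° = 86°
crank pin P = (r cos θ, r sin θ) = (1.255617, 17.956153)
h = r sin θ − e = 17.956153 − 2 = 15.956153
x = r cos θ + √(L² − h²) = 1.255617 + √(38025.0 − 254.5988) = 1.255617 + 194.346086 = 195.601703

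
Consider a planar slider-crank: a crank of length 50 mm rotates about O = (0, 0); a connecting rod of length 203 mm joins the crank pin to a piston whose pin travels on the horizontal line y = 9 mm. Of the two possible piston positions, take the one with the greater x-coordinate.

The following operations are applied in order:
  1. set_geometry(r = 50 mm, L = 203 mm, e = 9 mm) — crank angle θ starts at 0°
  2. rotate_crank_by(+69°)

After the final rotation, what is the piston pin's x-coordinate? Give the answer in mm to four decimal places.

217.3909

set_geometry: r = 50 mm, L = 203 mm, e = 9 mm; θ ← 0°
rotate_crank_by(+69°): θ ← 0° +69° = 69°
crank pin P = (r cos θ, r sin θ) = (17.918397, 46.679021)
h = r sin θ − e = 46.679021 − 9 = 37.679021
x = r cos θ + √(L² − h²) = 17.918397 + √(41209.0 − 1419.7086) = 17.918397 + 199.472533 = 217.390930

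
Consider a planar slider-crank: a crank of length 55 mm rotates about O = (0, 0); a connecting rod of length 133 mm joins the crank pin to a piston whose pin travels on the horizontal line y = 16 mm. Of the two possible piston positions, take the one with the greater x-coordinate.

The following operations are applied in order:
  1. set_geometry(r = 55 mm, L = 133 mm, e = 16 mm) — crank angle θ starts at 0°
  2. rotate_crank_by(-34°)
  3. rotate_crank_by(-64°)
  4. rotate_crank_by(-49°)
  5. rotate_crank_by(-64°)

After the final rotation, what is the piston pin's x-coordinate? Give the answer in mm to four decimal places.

set_geometry: r = 55 mm, L = 133 mm, e = 16 mm; θ ← 0°
rotate_crank_by(-34°): θ ← 0° -34° = -34°
rotate_crank_by(-64°): θ ← -34° -64° = -98°
rotate_crank_by(-49°): θ ← -98° -49° = -147°
rotate_crank_by(-64°): θ ← -147° -64° = -211°
crank pin P = (r cos θ, r sin θ) = (-47.144202, 28.327094)
h = r sin θ − e = 28.327094 − 16 = 12.327094
x = r cos θ + √(L² − h²) = -47.144202 + √(17689.0 − 151.9572) = -47.144202 + 132.427500 = 85.283298

85.2833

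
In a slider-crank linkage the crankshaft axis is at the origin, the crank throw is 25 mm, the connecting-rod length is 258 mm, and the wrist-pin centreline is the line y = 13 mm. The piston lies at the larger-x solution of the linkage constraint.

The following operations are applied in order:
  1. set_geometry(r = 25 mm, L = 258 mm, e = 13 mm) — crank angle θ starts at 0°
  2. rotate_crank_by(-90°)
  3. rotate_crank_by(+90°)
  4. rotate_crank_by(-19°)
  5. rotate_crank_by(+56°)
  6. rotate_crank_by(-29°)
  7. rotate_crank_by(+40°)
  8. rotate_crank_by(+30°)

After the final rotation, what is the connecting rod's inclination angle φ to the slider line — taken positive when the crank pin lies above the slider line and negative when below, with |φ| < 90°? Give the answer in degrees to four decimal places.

set_geometry: r = 25 mm, L = 258 mm, e = 13 mm; θ ← 0°
rotate_crank_by(-90°): θ ← 0° -90° = -90°
rotate_crank_by(+90°): θ ← -90° +90° = 0°
rotate_crank_by(-19°): θ ← 0° -19° = -19°
rotate_crank_by(+56°): θ ← -19° +56° = 37°
rotate_crank_by(-29°): θ ← 37° -29° = 8°
rotate_crank_by(+40°): θ ← 8° +40° = 48°
rotate_crank_by(+30°): θ ← 48° +30° = 78°
crank pin P = (r cos θ, r sin θ) = (5.197792, 24.453690)
h = r sin θ − e = 24.453690 − 13 = 11.453690
sin φ = h / L = 11.453690 / 258 = 0.04439415
φ = arcsin(0.04439415) = 2.544434°

2.5444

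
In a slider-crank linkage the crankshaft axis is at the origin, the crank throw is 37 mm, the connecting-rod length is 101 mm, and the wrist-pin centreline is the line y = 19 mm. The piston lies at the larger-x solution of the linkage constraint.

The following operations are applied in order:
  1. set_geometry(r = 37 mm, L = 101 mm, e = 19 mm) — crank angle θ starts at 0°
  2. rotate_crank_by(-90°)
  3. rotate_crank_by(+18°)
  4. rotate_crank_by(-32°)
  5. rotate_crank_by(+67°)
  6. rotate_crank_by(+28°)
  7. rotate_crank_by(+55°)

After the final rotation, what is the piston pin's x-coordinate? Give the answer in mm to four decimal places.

set_geometry: r = 37 mm, L = 101 mm, e = 19 mm; θ ← 0°
rotate_crank_by(-90°): θ ← 0° -90° = -90°
rotate_crank_by(+18°): θ ← -90° +18° = -72°
rotate_crank_by(-32°): θ ← -72° -32° = -104°
rotate_crank_by(+67°): θ ← -104° +67° = -37°
rotate_crank_by(+28°): θ ← -37° +28° = -9°
rotate_crank_by(+55°): θ ← -9° +55° = 46°
crank pin P = (r cos θ, r sin θ) = (25.702360, 26.615573)
h = r sin θ − e = 26.615573 − 19 = 7.615573
x = r cos θ + √(L² − h²) = 25.702360 + √(10201.0 − 57.9969) = 25.702360 + 100.712477 = 126.414837

126.4148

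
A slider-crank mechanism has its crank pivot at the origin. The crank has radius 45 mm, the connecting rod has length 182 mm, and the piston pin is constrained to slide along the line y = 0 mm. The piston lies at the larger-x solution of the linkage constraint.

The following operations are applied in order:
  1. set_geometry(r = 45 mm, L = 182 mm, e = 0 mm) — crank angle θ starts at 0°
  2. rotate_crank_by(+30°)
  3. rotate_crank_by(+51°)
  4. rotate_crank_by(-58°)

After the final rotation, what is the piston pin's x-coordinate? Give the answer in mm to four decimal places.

set_geometry: r = 45 mm, L = 182 mm, e = 0 mm; θ ← 0°
rotate_crank_by(+30°): θ ← 0° +30° = 30°
rotate_crank_by(+51°): θ ← 30° +51° = 81°
rotate_crank_by(-58°): θ ← 81° -58° = 23°
crank pin P = (r cos θ, r sin θ) = (41.422718, 17.582901)
h = r sin θ − e = 17.582901 − 0 = 17.582901
x = r cos θ + √(L² − h²) = 41.422718 + √(33124.0 − 309.1584) = 41.422718 + 181.148673 = 222.571391

222.5714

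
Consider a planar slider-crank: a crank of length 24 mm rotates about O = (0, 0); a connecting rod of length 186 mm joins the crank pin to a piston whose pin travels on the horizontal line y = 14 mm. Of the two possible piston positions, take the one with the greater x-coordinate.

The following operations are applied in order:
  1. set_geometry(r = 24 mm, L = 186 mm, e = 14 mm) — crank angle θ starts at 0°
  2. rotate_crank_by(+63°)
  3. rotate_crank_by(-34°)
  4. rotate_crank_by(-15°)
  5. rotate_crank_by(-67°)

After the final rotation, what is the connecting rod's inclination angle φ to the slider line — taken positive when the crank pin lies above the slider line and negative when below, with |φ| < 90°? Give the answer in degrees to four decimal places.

-10.2718

set_geometry: r = 24 mm, L = 186 mm, e = 14 mm; θ ← 0°
rotate_crank_by(+63°): θ ← 0° +63° = 63°
rotate_crank_by(-34°): θ ← 63° -34° = 29°
rotate_crank_by(-15°): θ ← 29° -15° = 14°
rotate_crank_by(-67°): θ ← 14° -67° = -53°
crank pin P = (r cos θ, r sin θ) = (14.443561, -19.167252)
h = r sin θ − e = -19.167252 − 14 = -33.167252
sin φ = h / L = -33.167252 / 186 = -0.17831856
φ = arcsin(-0.17831856) = -10.271836°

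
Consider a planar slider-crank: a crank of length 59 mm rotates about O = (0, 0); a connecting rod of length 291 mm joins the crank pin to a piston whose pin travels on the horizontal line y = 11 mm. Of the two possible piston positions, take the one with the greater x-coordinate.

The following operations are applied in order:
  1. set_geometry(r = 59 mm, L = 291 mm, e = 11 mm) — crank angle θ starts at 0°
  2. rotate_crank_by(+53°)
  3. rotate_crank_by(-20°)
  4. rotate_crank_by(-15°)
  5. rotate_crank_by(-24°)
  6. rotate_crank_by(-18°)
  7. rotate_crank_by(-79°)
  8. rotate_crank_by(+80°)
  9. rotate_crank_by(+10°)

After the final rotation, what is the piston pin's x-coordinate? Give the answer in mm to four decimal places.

set_geometry: r = 59 mm, L = 291 mm, e = 11 mm; θ ← 0°
rotate_crank_by(+53°): θ ← 0° +53° = 53°
rotate_crank_by(-20°): θ ← 53° -20° = 33°
rotate_crank_by(-15°): θ ← 33° -15° = 18°
rotate_crank_by(-24°): θ ← 18° -24° = -6°
rotate_crank_by(-18°): θ ← -6° -18° = -24°
rotate_crank_by(-79°): θ ← -24° -79° = -103°
rotate_crank_by(+80°): θ ← -103° +80° = -23°
rotate_crank_by(+10°): θ ← -23° +10° = -13°
crank pin P = (r cos θ, r sin θ) = (57.487834, -13.272112)
h = r sin θ − e = -13.272112 − 11 = -24.272112
x = r cos θ + √(L² − h²) = 57.487834 + √(84681.0 − 589.1354) = 57.487834 + 289.985973 = 347.473807

347.4738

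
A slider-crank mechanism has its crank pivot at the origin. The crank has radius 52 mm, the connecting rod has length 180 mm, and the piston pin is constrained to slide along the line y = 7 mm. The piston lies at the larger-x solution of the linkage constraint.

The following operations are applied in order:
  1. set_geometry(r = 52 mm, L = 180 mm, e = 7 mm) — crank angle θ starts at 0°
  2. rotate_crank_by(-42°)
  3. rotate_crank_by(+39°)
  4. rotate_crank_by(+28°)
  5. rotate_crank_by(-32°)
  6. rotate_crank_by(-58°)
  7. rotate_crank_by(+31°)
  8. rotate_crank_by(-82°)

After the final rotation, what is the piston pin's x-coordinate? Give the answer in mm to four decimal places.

set_geometry: r = 52 mm, L = 180 mm, e = 7 mm; θ ← 0°
rotate_crank_by(-42°): θ ← 0° -42° = -42°
rotate_crank_by(+39°): θ ← -42° +39° = -3°
rotate_crank_by(+28°): θ ← -3° +28° = 25°
rotate_crank_by(-32°): θ ← 25° -32° = -7°
rotate_crank_by(-58°): θ ← -7° -58° = -65°
rotate_crank_by(+31°): θ ← -65° +31° = -34°
rotate_crank_by(-82°): θ ← -34° -82° = -116°
crank pin P = (r cos θ, r sin θ) = (-22.795300, -46.737290)
h = r sin θ − e = -46.737290 − 7 = -53.737290
x = r cos θ + √(L² − h²) = -22.795300 + √(32400.0 − 2887.6964) = -22.795300 + 171.791454 = 148.996154

148.9962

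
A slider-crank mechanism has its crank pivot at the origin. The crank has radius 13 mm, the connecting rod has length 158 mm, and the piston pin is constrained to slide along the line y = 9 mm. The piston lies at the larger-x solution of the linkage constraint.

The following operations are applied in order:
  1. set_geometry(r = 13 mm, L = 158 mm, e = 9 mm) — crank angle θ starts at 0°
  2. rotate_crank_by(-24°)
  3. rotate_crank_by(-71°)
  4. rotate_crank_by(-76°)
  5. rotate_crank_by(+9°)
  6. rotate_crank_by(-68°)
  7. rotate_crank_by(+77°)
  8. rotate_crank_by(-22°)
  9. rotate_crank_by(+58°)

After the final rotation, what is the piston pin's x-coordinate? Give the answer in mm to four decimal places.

set_geometry: r = 13 mm, L = 158 mm, e = 9 mm; θ ← 0°
rotate_crank_by(-24°): θ ← 0° -24° = -24°
rotate_crank_by(-71°): θ ← -24° -71° = -95°
rotate_crank_by(-76°): θ ← -95° -76° = -171°
rotate_crank_by(+9°): θ ← -171° +9° = -162°
rotate_crank_by(-68°): θ ← -162° -68° = -230°
rotate_crank_by(+77°): θ ← -230° +77° = -153°
rotate_crank_by(-22°): θ ← -153° -22° = -175°
rotate_crank_by(+58°): θ ← -175° +58° = -117°
crank pin P = (r cos θ, r sin θ) = (-5.901876, -11.583085)
h = r sin θ − e = -11.583085 − 9 = -20.583085
x = r cos θ + √(L² − h²) = -5.901876 + √(24964.0 − 423.6634) = -5.901876 + 156.653556 = 150.751680

150.7517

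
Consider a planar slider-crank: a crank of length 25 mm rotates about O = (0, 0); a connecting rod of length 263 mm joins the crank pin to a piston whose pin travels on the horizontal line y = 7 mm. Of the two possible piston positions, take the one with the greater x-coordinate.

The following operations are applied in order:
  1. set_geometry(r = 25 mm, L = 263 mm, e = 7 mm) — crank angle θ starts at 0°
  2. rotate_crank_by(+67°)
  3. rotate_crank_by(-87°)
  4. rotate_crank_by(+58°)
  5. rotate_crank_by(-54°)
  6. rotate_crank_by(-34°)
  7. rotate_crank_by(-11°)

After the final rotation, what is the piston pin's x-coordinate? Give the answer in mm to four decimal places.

273.5314

set_geometry: r = 25 mm, L = 263 mm, e = 7 mm; θ ← 0°
rotate_crank_by(+67°): θ ← 0° +67° = 67°
rotate_crank_by(-87°): θ ← 67° -87° = -20°
rotate_crank_by(+58°): θ ← -20° +58° = 38°
rotate_crank_by(-54°): θ ← 38° -54° = -16°
rotate_crank_by(-34°): θ ← -16° -34° = -50°
rotate_crank_by(-11°): θ ← -50° -11° = -61°
crank pin P = (r cos θ, r sin θ) = (12.120241, -21.865493)
h = r sin θ − e = -21.865493 − 7 = -28.865493
x = r cos θ + √(L² − h²) = 12.120241 + √(69169.0 − 833.2167) = 12.120241 + 261.411139 = 273.531379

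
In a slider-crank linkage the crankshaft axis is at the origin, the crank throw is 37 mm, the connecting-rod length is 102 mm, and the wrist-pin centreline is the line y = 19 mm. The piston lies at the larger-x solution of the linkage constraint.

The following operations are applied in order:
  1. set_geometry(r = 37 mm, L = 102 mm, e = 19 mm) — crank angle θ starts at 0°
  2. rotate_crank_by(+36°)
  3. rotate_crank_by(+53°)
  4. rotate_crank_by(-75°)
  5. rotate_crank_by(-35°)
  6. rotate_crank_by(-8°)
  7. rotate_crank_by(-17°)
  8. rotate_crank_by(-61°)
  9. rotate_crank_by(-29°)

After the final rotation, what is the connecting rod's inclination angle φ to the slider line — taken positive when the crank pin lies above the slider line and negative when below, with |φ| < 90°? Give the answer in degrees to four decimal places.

-25.9928

set_geometry: r = 37 mm, L = 102 mm, e = 19 mm; θ ← 0°
rotate_crank_by(+36°): θ ← 0° +36° = 36°
rotate_crank_by(+53°): θ ← 36° +53° = 89°
rotate_crank_by(-75°): θ ← 89° -75° = 14°
rotate_crank_by(-35°): θ ← 14° -35° = -21°
rotate_crank_by(-8°): θ ← -21° -8° = -29°
rotate_crank_by(-17°): θ ← -29° -17° = -46°
rotate_crank_by(-61°): θ ← -46° -61° = -107°
rotate_crank_by(-29°): θ ← -107° -29° = -136°
crank pin P = (r cos θ, r sin θ) = (-26.615573, -25.702360)
h = r sin θ − e = -25.702360 − 19 = -44.702360
sin φ = h / L = -44.702360 / 102 = -0.43825843
φ = arcsin(-0.43825843) = -25.992815°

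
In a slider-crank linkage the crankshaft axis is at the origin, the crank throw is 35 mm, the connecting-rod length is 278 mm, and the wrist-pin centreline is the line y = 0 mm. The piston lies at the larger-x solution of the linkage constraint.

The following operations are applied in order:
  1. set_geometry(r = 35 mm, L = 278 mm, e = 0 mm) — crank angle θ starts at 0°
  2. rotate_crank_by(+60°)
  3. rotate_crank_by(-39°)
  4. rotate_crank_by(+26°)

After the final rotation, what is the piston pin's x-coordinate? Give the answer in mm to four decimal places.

set_geometry: r = 35 mm, L = 278 mm, e = 0 mm; θ ← 0°
rotate_crank_by(+60°): θ ← 0° +60° = 60°
rotate_crank_by(-39°): θ ← 60° -39° = 21°
rotate_crank_by(+26°): θ ← 21° +26° = 47°
crank pin P = (r cos θ, r sin θ) = (23.869943, 25.597380)
h = r sin θ − e = 25.597380 − 0 = 25.597380
x = r cos θ + √(L² − h²) = 23.869943 + √(77284.0 − 655.2258) = 23.869943 + 276.819028 = 300.688970

300.6890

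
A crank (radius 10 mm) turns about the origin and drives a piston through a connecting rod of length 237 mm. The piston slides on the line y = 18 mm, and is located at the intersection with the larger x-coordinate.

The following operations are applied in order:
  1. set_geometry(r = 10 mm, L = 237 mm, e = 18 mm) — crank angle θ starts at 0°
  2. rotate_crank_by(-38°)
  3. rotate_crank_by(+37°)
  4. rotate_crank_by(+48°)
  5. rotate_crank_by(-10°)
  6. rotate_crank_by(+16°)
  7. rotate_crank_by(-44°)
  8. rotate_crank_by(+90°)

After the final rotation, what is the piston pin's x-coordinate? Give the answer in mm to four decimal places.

235.2964

set_geometry: r = 10 mm, L = 237 mm, e = 18 mm; θ ← 0°
rotate_crank_by(-38°): θ ← 0° -38° = -38°
rotate_crank_by(+37°): θ ← -38° +37° = -1°
rotate_crank_by(+48°): θ ← -1° +48° = 47°
rotate_crank_by(-10°): θ ← 47° -10° = 37°
rotate_crank_by(+16°): θ ← 37° +16° = 53°
rotate_crank_by(-44°): θ ← 53° -44° = 9°
rotate_crank_by(+90°): θ ← 9° +90° = 99°
crank pin P = (r cos θ, r sin θ) = (-1.564345, 9.876883)
h = r sin θ − e = 9.876883 − 18 = -8.123117
x = r cos θ + √(L² − h²) = -1.564345 + √(56169.0 − 65.9850) = -1.564345 + 236.860750 = 235.296406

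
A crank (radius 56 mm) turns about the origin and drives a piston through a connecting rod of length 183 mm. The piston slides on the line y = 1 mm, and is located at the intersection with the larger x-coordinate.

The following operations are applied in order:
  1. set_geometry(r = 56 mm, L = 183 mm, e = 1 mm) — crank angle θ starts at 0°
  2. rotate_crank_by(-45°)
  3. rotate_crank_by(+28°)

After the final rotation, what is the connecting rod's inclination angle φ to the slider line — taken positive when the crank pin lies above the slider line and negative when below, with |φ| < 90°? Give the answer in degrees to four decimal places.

-5.4475

set_geometry: r = 56 mm, L = 183 mm, e = 1 mm; θ ← 0°
rotate_crank_by(-45°): θ ← 0° -45° = -45°
rotate_crank_by(+28°): θ ← -45° +28° = -17°
crank pin P = (r cos θ, r sin θ) = (53.553066, -16.372815)
h = r sin θ − e = -16.372815 − 1 = -17.372815
sin φ = h / L = -17.372815 / 183 = -0.09493342
φ = arcsin(-0.09493342) = -5.447488°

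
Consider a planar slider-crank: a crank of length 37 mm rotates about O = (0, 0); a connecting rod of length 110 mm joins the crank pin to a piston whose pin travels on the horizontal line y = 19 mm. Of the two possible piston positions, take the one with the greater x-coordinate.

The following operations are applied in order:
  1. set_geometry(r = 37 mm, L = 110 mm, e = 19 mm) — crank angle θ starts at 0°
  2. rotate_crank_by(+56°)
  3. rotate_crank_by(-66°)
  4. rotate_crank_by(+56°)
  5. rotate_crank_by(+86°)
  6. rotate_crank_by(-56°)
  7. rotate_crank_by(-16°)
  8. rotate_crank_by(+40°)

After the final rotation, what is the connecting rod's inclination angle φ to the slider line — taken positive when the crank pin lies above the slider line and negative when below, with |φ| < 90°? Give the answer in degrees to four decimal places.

9.1214

set_geometry: r = 37 mm, L = 110 mm, e = 19 mm; θ ← 0°
rotate_crank_by(+56°): θ ← 0° +56° = 56°
rotate_crank_by(-66°): θ ← 56° -66° = -10°
rotate_crank_by(+56°): θ ← -10° +56° = 46°
rotate_crank_by(+86°): θ ← 46° +86° = 132°
rotate_crank_by(-56°): θ ← 132° -56° = 76°
rotate_crank_by(-16°): θ ← 76° -16° = 60°
rotate_crank_by(+40°): θ ← 60° +40° = 100°
crank pin P = (r cos θ, r sin θ) = (-6.424983, 36.437887)
h = r sin θ − e = 36.437887 − 19 = 17.437887
sin φ = h / L = 17.437887 / 110 = 0.15852624
φ = arcsin(0.15852624) = 9.121365°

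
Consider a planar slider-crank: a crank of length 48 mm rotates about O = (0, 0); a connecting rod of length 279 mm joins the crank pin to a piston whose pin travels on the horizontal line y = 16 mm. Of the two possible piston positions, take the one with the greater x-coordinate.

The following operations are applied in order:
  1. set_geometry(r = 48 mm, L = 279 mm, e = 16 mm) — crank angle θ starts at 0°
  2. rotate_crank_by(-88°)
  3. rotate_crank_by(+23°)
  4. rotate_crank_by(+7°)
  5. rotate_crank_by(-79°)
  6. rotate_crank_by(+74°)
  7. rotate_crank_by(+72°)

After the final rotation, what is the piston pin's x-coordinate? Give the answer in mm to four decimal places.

set_geometry: r = 48 mm, L = 279 mm, e = 16 mm; θ ← 0°
rotate_crank_by(-88°): θ ← 0° -88° = -88°
rotate_crank_by(+23°): θ ← -88° +23° = -65°
rotate_crank_by(+7°): θ ← -65° +7° = -58°
rotate_crank_by(-79°): θ ← -58° -79° = -137°
rotate_crank_by(+74°): θ ← -137° +74° = -63°
rotate_crank_by(+72°): θ ← -63° +72° = 9°
crank pin P = (r cos θ, r sin θ) = (47.409040, 7.508854)
h = r sin θ − e = 7.508854 − 16 = -8.491146
x = r cos θ + √(L² − h²) = 47.409040 + √(77841.0 − 72.0996) = 47.409040 + 278.870759 = 326.279800

326.2798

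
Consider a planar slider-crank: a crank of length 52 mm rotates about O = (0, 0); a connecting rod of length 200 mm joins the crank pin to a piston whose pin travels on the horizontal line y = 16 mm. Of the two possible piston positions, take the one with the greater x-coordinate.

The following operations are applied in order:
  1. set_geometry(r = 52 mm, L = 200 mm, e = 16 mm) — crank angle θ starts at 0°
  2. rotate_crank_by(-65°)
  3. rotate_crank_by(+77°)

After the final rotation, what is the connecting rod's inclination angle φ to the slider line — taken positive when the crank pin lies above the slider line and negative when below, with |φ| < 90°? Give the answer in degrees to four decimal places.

set_geometry: r = 52 mm, L = 200 mm, e = 16 mm; θ ← 0°
rotate_crank_by(-65°): θ ← 0° -65° = -65°
rotate_crank_by(+77°): θ ← -65° +77° = 12°
crank pin P = (r cos θ, r sin θ) = (50.863675, 10.811408)
h = r sin θ − e = 10.811408 − 16 = -5.188592
sin φ = h / L = -5.188592 / 200 = -0.02594296
φ = arcsin(-0.02594296) = -1.486589°

-1.4866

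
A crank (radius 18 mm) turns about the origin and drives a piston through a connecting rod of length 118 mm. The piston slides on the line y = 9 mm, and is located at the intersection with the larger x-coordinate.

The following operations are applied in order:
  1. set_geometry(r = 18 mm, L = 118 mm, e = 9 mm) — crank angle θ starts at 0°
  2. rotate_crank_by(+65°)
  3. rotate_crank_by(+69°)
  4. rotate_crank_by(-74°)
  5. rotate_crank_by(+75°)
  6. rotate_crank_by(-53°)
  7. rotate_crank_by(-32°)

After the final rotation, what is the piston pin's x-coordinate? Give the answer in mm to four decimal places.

set_geometry: r = 18 mm, L = 118 mm, e = 9 mm; θ ← 0°
rotate_crank_by(+65°): θ ← 0° +65° = 65°
rotate_crank_by(+69°): θ ← 65° +69° = 134°
rotate_crank_by(-74°): θ ← 134° -74° = 60°
rotate_crank_by(+75°): θ ← 60° +75° = 135°
rotate_crank_by(-53°): θ ← 135° -53° = 82°
rotate_crank_by(-32°): θ ← 82° -32° = 50°
crank pin P = (r cos θ, r sin θ) = (11.570177, 13.788800)
h = r sin θ − e = 13.788800 − 9 = 4.788800
x = r cos θ + √(L² − h²) = 11.570177 + √(13924.0 − 22.9326) = 11.570177 + 117.902788 = 129.472965

129.4730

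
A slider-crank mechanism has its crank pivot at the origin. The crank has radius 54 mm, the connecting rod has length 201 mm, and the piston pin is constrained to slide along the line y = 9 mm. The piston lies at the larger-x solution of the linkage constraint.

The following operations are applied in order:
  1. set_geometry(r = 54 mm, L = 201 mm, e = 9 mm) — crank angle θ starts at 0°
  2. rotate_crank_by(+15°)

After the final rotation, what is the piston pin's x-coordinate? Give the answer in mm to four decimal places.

set_geometry: r = 54 mm, L = 201 mm, e = 9 mm; θ ← 0°
rotate_crank_by(+15°): θ ← 0° +15° = 15°
crank pin P = (r cos θ, r sin θ) = (52.159995, 13.976228)
h = r sin θ − e = 13.976228 − 9 = 4.976228
x = r cos θ + √(L² − h²) = 52.159995 + √(40401.0 − 24.7628) = 52.159995 + 200.938391 = 253.098386

253.0984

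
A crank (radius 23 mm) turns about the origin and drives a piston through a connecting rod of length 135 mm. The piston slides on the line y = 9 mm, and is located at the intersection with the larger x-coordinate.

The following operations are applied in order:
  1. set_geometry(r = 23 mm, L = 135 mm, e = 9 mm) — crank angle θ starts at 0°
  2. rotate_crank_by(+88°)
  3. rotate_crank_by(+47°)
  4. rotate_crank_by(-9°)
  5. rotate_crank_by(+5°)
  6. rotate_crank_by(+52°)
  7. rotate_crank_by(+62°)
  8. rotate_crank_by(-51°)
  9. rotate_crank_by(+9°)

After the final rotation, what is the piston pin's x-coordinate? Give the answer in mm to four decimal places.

112.6248

set_geometry: r = 23 mm, L = 135 mm, e = 9 mm; θ ← 0°
rotate_crank_by(+88°): θ ← 0° +88° = 88°
rotate_crank_by(+47°): θ ← 88° +47° = 135°
rotate_crank_by(-9°): θ ← 135° -9° = 126°
rotate_crank_by(+5°): θ ← 126° +5° = 131°
rotate_crank_by(+52°): θ ← 131° +52° = 183°
rotate_crank_by(+62°): θ ← 183° +62° = 245°
rotate_crank_by(-51°): θ ← 245° -51° = 194°
rotate_crank_by(+9°): θ ← 194° +9° = 203°
crank pin P = (r cos θ, r sin θ) = (-21.171612, -8.986816)
h = r sin θ − e = -8.986816 − 9 = -17.986816
x = r cos θ + √(L² − h²) = -21.171612 + √(18225.0 − 323.5255) = -21.171612 + 133.796392 = 112.624780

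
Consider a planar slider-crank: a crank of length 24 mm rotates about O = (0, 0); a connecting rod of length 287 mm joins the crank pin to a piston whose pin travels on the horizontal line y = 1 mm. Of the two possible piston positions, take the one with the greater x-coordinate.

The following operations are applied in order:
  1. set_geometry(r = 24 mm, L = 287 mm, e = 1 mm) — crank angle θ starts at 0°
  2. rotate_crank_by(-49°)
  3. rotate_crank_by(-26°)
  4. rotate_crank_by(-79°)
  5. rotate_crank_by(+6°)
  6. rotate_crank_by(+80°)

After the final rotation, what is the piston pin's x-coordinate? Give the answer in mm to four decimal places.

295.0471

set_geometry: r = 24 mm, L = 287 mm, e = 1 mm; θ ← 0°
rotate_crank_by(-49°): θ ← 0° -49° = -49°
rotate_crank_by(-26°): θ ← -49° -26° = -75°
rotate_crank_by(-79°): θ ← -75° -79° = -154°
rotate_crank_by(+6°): θ ← -154° +6° = -148°
rotate_crank_by(+80°): θ ← -148° +80° = -68°
crank pin P = (r cos θ, r sin θ) = (8.990558, -22.252413)
h = r sin θ − e = -22.252413 − 1 = -23.252413
x = r cos θ + √(L² − h²) = 8.990558 + √(82369.0 − 540.6747) = 8.990558 + 286.056507 = 295.047065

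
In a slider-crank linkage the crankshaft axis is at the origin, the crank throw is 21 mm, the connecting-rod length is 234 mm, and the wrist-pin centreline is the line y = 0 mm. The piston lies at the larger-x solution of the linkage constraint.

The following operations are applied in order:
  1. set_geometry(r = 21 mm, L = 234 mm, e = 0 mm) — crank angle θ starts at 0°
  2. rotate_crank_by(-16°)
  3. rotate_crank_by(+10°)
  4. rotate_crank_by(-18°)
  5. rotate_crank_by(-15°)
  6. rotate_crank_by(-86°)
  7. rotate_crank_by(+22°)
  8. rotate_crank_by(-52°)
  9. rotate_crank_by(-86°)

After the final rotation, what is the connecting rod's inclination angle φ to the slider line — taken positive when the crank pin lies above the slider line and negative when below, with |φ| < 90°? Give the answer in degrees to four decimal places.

4.5019

set_geometry: r = 21 mm, L = 234 mm, e = 0 mm; θ ← 0°
rotate_crank_by(-16°): θ ← 0° -16° = -16°
rotate_crank_by(+10°): θ ← -16° +10° = -6°
rotate_crank_by(-18°): θ ← -6° -18° = -24°
rotate_crank_by(-15°): θ ← -24° -15° = -39°
rotate_crank_by(-86°): θ ← -39° -86° = -125°
rotate_crank_by(+22°): θ ← -125° +22° = -103°
rotate_crank_by(-52°): θ ← -103° -52° = -155°
rotate_crank_by(-86°): θ ← -155° -86° = -241°
crank pin P = (r cos θ, r sin θ) = (-10.181002, 18.367014)
h = r sin θ − e = 18.367014 − 0 = 18.367014
sin φ = h / L = 18.367014 / 234 = 0.07849151
φ = arcsin(0.07849151) = 4.501863°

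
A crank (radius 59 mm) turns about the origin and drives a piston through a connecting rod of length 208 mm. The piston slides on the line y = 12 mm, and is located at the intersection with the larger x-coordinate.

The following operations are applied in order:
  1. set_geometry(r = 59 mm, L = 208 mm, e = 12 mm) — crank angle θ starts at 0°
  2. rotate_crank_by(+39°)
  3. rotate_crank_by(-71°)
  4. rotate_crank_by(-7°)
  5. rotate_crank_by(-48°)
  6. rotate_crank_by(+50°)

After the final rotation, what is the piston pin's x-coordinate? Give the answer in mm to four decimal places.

set_geometry: r = 59 mm, L = 208 mm, e = 12 mm; θ ← 0°
rotate_crank_by(+39°): θ ← 0° +39° = 39°
rotate_crank_by(-71°): θ ← 39° -71° = -32°
rotate_crank_by(-7°): θ ← -32° -7° = -39°
rotate_crank_by(-48°): θ ← -39° -48° = -87°
rotate_crank_by(+50°): θ ← -87° +50° = -37°
crank pin P = (r cos θ, r sin θ) = (47.119495, -35.507086)
h = r sin θ − e = -35.507086 − 12 = -47.507086
x = r cos θ + √(L² − h²) = 47.119495 + √(43264.0 − 2256.9233) = 47.119495 + 202.502041 = 249.621536

249.6215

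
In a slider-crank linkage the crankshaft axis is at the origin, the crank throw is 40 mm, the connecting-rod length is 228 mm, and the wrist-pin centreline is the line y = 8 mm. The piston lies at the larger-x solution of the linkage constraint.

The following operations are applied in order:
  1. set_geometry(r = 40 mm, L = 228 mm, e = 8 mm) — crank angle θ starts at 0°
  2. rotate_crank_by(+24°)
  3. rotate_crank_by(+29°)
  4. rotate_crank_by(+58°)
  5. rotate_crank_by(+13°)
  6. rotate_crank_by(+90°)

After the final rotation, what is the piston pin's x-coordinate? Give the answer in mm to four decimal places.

set_geometry: r = 40 mm, L = 228 mm, e = 8 mm; θ ← 0°
rotate_crank_by(+24°): θ ← 0° +24° = 24°
rotate_crank_by(+29°): θ ← 24° +29° = 53°
rotate_crank_by(+58°): θ ← 53° +58° = 111°
rotate_crank_by(+13°): θ ← 111° +13° = 124°
rotate_crank_by(+90°): θ ← 124° +90° = 214°
crank pin P = (r cos θ, r sin θ) = (-33.161503, -22.367716)
h = r sin θ − e = -22.367716 − 8 = -30.367716
x = r cos θ + √(L² − h²) = -33.161503 + √(51984.0 − 922.1982) = -33.161503 + 225.968586 = 192.807083

192.8071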